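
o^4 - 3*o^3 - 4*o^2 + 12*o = o*(o - 3)*(o - 2)*(o + 2)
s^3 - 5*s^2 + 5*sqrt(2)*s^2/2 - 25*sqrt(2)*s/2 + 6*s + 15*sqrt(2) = (s - 3)*(s - 2)*(s + 5*sqrt(2)/2)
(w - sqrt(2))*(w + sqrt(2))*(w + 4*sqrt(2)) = w^3 + 4*sqrt(2)*w^2 - 2*w - 8*sqrt(2)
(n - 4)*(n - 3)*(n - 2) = n^3 - 9*n^2 + 26*n - 24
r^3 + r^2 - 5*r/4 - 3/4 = (r - 1)*(r + 1/2)*(r + 3/2)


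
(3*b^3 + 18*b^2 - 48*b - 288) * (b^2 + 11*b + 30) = 3*b^5 + 51*b^4 + 240*b^3 - 276*b^2 - 4608*b - 8640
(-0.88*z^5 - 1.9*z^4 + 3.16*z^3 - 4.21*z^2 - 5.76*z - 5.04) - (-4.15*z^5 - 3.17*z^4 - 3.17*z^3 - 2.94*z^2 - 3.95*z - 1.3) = 3.27*z^5 + 1.27*z^4 + 6.33*z^3 - 1.27*z^2 - 1.81*z - 3.74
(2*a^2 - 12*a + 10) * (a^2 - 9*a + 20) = 2*a^4 - 30*a^3 + 158*a^2 - 330*a + 200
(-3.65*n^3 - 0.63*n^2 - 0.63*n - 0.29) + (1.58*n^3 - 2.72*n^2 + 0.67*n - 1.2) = -2.07*n^3 - 3.35*n^2 + 0.04*n - 1.49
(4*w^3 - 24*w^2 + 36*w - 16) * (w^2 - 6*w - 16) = 4*w^5 - 48*w^4 + 116*w^3 + 152*w^2 - 480*w + 256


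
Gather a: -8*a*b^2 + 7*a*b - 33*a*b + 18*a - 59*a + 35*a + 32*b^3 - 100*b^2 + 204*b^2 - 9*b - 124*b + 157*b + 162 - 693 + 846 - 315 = a*(-8*b^2 - 26*b - 6) + 32*b^3 + 104*b^2 + 24*b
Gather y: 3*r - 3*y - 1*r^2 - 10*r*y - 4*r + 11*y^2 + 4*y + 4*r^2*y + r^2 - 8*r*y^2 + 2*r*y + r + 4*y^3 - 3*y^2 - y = 4*y^3 + y^2*(8 - 8*r) + y*(4*r^2 - 8*r)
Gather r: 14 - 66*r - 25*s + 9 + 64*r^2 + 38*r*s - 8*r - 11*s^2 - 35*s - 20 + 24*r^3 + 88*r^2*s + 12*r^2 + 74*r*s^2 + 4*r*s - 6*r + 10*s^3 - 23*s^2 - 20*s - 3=24*r^3 + r^2*(88*s + 76) + r*(74*s^2 + 42*s - 80) + 10*s^3 - 34*s^2 - 80*s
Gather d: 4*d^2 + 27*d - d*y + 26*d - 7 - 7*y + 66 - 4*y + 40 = 4*d^2 + d*(53 - y) - 11*y + 99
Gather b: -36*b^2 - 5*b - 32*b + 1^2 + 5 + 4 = -36*b^2 - 37*b + 10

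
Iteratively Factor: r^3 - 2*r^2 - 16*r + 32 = (r - 4)*(r^2 + 2*r - 8) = (r - 4)*(r - 2)*(r + 4)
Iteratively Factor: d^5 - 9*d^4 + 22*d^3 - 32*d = (d + 1)*(d^4 - 10*d^3 + 32*d^2 - 32*d) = (d - 4)*(d + 1)*(d^3 - 6*d^2 + 8*d) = (d - 4)^2*(d + 1)*(d^2 - 2*d) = (d - 4)^2*(d - 2)*(d + 1)*(d)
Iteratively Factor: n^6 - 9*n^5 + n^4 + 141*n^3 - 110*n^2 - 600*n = (n - 5)*(n^5 - 4*n^4 - 19*n^3 + 46*n^2 + 120*n) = (n - 5)*(n + 2)*(n^4 - 6*n^3 - 7*n^2 + 60*n) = n*(n - 5)*(n + 2)*(n^3 - 6*n^2 - 7*n + 60) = n*(n - 5)*(n + 2)*(n + 3)*(n^2 - 9*n + 20) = n*(n - 5)*(n - 4)*(n + 2)*(n + 3)*(n - 5)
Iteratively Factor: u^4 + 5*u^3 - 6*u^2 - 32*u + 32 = (u + 4)*(u^3 + u^2 - 10*u + 8) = (u + 4)^2*(u^2 - 3*u + 2) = (u - 1)*(u + 4)^2*(u - 2)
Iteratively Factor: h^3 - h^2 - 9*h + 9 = (h - 3)*(h^2 + 2*h - 3) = (h - 3)*(h + 3)*(h - 1)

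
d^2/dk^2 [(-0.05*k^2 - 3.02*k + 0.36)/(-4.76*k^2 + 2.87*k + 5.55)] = (138.218024*k^3 - 41.015016*k^2 + 508.202352*k - 118.079418)/(107.850176*k^6 - 195.081936*k^5 - 259.626108*k^4 + 431.278057*k^3 + 302.715315*k^2 - 265.209525*k - 170.953875)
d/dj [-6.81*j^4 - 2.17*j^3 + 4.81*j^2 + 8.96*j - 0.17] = -27.24*j^3 - 6.51*j^2 + 9.62*j + 8.96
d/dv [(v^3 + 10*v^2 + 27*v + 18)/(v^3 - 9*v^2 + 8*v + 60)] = (-19*v^4 - 38*v^3 + 449*v^2 + 1524*v + 1476)/(v^6 - 18*v^5 + 97*v^4 - 24*v^3 - 1016*v^2 + 960*v + 3600)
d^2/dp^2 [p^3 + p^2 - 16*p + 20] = 6*p + 2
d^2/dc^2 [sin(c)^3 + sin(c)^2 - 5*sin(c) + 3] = -9*sin(c)^3 - 4*sin(c)^2 + 11*sin(c) + 2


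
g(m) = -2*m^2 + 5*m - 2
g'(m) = 5 - 4*m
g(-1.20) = -10.88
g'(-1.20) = 9.80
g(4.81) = -24.22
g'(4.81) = -14.24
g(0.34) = -0.53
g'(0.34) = 3.64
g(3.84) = -12.29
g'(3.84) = -10.36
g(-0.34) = -3.93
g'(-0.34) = 6.36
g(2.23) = -0.80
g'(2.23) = -3.92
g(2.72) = -3.20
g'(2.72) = -5.88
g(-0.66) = -6.17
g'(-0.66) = 7.64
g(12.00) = -230.00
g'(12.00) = -43.00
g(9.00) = -119.00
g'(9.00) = -31.00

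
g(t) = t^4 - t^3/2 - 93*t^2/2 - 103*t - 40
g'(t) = 4*t^3 - 3*t^2/2 - 93*t - 103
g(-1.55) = 15.57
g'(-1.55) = 22.65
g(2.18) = -468.12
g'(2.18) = -271.43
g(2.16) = -462.70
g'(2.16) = -270.57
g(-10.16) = 7386.40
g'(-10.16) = -3508.05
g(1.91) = -396.54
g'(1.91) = -258.23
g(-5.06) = 10.93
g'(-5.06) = -189.04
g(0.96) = -181.33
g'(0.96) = -190.12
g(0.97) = -183.23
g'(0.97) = -190.97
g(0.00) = -40.00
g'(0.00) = -103.00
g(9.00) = 1463.00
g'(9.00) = 1854.50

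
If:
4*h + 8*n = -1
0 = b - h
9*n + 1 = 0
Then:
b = -1/36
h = -1/36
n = -1/9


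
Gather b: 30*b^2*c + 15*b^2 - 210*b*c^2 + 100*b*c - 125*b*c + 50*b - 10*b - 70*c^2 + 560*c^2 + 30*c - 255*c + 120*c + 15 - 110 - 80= b^2*(30*c + 15) + b*(-210*c^2 - 25*c + 40) + 490*c^2 - 105*c - 175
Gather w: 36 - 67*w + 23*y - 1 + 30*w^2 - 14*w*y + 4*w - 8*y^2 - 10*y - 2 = 30*w^2 + w*(-14*y - 63) - 8*y^2 + 13*y + 33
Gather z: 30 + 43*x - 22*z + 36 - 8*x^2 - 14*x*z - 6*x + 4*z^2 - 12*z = -8*x^2 + 37*x + 4*z^2 + z*(-14*x - 34) + 66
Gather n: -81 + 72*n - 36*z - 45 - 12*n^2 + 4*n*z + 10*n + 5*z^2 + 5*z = -12*n^2 + n*(4*z + 82) + 5*z^2 - 31*z - 126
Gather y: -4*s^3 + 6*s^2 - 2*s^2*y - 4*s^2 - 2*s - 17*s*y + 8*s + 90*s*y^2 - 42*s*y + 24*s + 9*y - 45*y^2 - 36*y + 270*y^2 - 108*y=-4*s^3 + 2*s^2 + 30*s + y^2*(90*s + 225) + y*(-2*s^2 - 59*s - 135)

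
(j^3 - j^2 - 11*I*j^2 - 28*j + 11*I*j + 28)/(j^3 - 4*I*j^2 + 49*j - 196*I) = (j - 1)/(j + 7*I)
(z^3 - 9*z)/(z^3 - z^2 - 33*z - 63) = z*(z - 3)/(z^2 - 4*z - 21)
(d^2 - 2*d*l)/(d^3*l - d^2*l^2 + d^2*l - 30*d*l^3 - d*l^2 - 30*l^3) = d*(-d + 2*l)/(l*(-d^3 + d^2*l - d^2 + 30*d*l^2 + d*l + 30*l^2))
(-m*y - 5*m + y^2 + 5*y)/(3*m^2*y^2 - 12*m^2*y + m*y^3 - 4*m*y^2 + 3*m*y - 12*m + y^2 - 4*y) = (-m*y - 5*m + y^2 + 5*y)/(3*m^2*y^2 - 12*m^2*y + m*y^3 - 4*m*y^2 + 3*m*y - 12*m + y^2 - 4*y)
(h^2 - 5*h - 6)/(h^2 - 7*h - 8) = (h - 6)/(h - 8)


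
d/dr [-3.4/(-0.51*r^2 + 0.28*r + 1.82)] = (0.952 - 3.468*r)/(-0.51*r^2 + 0.28*r + 1.82)^2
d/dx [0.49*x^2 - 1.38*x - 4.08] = 0.98*x - 1.38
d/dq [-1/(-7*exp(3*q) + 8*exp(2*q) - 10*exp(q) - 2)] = (-21*exp(2*q) + 16*exp(q) - 10)*exp(q)/(7*exp(3*q) - 8*exp(2*q) + 10*exp(q) + 2)^2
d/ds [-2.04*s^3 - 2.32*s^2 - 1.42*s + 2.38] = -6.12*s^2 - 4.64*s - 1.42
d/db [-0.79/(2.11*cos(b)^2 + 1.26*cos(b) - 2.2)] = -(3.3338*cos(b) + 0.9954)*sin(b)/(2.11*cos(b)^2 + 1.26*cos(b) - 2.2)^2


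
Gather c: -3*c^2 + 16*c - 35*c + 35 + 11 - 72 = -3*c^2 - 19*c - 26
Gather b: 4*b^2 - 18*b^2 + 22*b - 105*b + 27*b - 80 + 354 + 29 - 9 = -14*b^2 - 56*b + 294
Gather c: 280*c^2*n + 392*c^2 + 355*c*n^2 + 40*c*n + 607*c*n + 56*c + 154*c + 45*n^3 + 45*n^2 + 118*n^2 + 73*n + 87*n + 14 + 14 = c^2*(280*n + 392) + c*(355*n^2 + 647*n + 210) + 45*n^3 + 163*n^2 + 160*n + 28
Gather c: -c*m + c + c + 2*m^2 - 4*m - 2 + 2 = c*(2 - m) + 2*m^2 - 4*m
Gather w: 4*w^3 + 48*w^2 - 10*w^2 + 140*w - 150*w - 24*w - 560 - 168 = 4*w^3 + 38*w^2 - 34*w - 728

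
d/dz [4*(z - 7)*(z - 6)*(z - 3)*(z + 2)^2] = 20*z^4 - 192*z^3 + 252*z^2 + 1072*z - 720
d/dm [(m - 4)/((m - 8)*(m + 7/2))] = 4*(-m^2 + 8*m - 46)/(4*m^4 - 36*m^3 - 143*m^2 + 1008*m + 3136)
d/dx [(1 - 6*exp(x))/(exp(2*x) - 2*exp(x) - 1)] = 2*(3*exp(2*x) - exp(x) + 4)*exp(x)/(exp(4*x) - 4*exp(3*x) + 2*exp(2*x) + 4*exp(x) + 1)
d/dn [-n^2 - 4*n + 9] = -2*n - 4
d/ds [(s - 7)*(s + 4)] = 2*s - 3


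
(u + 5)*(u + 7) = u^2 + 12*u + 35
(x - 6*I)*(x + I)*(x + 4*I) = x^3 - I*x^2 + 26*x + 24*I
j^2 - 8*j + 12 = (j - 6)*(j - 2)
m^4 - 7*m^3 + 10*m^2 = m^2*(m - 5)*(m - 2)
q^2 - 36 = (q - 6)*(q + 6)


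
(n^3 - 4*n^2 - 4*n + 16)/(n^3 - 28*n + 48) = (n + 2)/(n + 6)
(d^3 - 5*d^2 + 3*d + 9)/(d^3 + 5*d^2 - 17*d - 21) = (d - 3)/(d + 7)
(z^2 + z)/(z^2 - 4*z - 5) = z/(z - 5)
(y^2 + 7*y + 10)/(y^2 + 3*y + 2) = (y + 5)/(y + 1)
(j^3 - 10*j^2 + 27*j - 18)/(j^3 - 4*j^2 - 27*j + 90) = (j - 1)/(j + 5)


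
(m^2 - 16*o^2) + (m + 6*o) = m^2 + m - 16*o^2 + 6*o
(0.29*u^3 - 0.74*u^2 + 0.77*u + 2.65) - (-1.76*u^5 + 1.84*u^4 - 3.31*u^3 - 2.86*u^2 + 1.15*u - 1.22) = 1.76*u^5 - 1.84*u^4 + 3.6*u^3 + 2.12*u^2 - 0.38*u + 3.87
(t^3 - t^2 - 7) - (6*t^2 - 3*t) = t^3 - 7*t^2 + 3*t - 7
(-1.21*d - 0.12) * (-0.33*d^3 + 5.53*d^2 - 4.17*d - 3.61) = 0.3993*d^4 - 6.6517*d^3 + 4.3821*d^2 + 4.8685*d + 0.4332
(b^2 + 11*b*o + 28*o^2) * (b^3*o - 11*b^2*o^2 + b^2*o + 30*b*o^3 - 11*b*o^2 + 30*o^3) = b^5*o + b^4*o - 63*b^3*o^3 + 22*b^2*o^4 - 63*b^2*o^3 + 840*b*o^5 + 22*b*o^4 + 840*o^5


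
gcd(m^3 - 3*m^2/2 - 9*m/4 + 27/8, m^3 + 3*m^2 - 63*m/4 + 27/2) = m^2 - 3*m + 9/4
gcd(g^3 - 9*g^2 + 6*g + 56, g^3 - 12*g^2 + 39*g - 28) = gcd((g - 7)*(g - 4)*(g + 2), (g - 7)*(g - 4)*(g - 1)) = g^2 - 11*g + 28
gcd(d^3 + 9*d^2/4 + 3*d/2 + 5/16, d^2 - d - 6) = 1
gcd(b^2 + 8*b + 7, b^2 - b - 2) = b + 1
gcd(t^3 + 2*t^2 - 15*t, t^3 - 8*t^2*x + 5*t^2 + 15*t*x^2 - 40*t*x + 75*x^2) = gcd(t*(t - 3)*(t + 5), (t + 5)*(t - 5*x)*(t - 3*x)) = t + 5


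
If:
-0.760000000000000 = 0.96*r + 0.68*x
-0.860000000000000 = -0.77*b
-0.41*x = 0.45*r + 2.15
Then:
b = 1.12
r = 13.13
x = -19.66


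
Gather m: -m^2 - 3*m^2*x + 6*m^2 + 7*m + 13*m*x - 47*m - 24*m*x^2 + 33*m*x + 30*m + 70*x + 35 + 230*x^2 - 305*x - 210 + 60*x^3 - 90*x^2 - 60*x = m^2*(5 - 3*x) + m*(-24*x^2 + 46*x - 10) + 60*x^3 + 140*x^2 - 295*x - 175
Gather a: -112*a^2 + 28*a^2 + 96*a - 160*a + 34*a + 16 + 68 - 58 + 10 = -84*a^2 - 30*a + 36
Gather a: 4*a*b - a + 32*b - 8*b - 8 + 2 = a*(4*b - 1) + 24*b - 6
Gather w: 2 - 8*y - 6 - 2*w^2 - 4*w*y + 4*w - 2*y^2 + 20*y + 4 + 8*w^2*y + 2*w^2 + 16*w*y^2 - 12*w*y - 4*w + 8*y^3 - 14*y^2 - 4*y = 8*w^2*y + w*(16*y^2 - 16*y) + 8*y^3 - 16*y^2 + 8*y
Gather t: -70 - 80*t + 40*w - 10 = -80*t + 40*w - 80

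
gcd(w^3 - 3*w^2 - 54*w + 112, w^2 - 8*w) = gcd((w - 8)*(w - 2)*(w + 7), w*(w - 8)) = w - 8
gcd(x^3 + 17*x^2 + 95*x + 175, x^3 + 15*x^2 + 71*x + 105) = x^2 + 12*x + 35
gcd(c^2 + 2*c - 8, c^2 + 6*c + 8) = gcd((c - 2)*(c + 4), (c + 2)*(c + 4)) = c + 4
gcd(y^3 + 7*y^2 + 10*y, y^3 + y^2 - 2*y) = y^2 + 2*y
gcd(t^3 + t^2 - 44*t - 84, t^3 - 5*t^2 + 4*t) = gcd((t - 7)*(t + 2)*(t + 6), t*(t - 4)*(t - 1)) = 1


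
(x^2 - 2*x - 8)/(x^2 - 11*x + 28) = (x + 2)/(x - 7)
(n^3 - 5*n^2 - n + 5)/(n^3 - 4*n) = (n^3 - 5*n^2 - n + 5)/(n*(n^2 - 4))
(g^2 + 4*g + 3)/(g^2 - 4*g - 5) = (g + 3)/(g - 5)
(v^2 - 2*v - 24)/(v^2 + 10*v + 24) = (v - 6)/(v + 6)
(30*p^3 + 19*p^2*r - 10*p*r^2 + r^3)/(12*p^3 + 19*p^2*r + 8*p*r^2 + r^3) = (30*p^2 - 11*p*r + r^2)/(12*p^2 + 7*p*r + r^2)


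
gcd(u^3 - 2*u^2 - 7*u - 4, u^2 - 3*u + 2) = 1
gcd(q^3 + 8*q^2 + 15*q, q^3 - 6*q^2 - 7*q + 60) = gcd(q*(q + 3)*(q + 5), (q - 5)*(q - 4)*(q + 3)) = q + 3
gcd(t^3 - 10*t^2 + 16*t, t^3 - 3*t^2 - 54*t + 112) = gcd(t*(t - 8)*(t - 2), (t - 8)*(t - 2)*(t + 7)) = t^2 - 10*t + 16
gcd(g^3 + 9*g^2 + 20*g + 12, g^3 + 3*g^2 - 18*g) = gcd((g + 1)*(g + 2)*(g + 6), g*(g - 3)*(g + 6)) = g + 6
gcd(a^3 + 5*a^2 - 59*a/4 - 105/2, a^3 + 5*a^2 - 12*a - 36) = a + 6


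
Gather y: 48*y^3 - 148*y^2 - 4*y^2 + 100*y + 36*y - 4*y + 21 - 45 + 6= 48*y^3 - 152*y^2 + 132*y - 18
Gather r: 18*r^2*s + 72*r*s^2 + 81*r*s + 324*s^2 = 18*r^2*s + r*(72*s^2 + 81*s) + 324*s^2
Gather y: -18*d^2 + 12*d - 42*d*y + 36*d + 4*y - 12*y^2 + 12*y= -18*d^2 + 48*d - 12*y^2 + y*(16 - 42*d)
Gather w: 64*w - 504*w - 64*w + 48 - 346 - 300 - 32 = -504*w - 630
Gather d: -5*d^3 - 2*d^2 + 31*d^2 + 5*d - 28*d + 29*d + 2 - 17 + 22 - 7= -5*d^3 + 29*d^2 + 6*d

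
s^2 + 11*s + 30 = (s + 5)*(s + 6)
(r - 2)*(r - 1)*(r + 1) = r^3 - 2*r^2 - r + 2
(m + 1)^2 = m^2 + 2*m + 1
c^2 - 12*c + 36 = (c - 6)^2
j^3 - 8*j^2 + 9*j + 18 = (j - 6)*(j - 3)*(j + 1)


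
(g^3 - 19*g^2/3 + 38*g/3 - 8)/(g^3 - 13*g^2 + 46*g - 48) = (g - 4/3)/(g - 8)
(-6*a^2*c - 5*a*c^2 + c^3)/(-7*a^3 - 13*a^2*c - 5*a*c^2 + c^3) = c*(6*a - c)/(7*a^2 + 6*a*c - c^2)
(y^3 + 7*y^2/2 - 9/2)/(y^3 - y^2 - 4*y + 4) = (2*y^2 + 9*y + 9)/(2*(y^2 - 4))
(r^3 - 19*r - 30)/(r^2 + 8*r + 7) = (r^3 - 19*r - 30)/(r^2 + 8*r + 7)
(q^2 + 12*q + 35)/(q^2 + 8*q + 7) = (q + 5)/(q + 1)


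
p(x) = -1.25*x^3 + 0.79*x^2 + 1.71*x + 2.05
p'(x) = -3.75*x^2 + 1.58*x + 1.71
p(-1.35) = 4.26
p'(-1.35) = -7.26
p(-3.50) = 59.34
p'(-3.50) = -49.76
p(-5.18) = 188.13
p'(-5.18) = -107.10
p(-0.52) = 1.55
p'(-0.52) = -0.13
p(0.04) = 2.12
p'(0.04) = 1.77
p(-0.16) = 1.80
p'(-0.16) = 1.36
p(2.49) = -8.09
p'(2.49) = -17.61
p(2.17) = -3.29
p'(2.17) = -12.52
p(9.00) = -829.82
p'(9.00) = -287.82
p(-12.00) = 2255.29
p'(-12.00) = -557.25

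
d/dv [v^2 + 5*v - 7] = 2*v + 5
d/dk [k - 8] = 1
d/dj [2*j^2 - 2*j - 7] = 4*j - 2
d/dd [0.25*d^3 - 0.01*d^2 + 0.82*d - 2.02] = 0.75*d^2 - 0.02*d + 0.82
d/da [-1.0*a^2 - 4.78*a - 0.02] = -2.0*a - 4.78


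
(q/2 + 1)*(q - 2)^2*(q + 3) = q^4/2 + q^3/2 - 5*q^2 - 2*q + 12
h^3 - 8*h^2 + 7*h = h*(h - 7)*(h - 1)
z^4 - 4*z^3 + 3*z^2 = z^2*(z - 3)*(z - 1)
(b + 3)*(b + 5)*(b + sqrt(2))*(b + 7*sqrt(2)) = b^4 + 8*b^3 + 8*sqrt(2)*b^3 + 29*b^2 + 64*sqrt(2)*b^2 + 112*b + 120*sqrt(2)*b + 210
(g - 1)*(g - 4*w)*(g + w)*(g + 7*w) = g^4 + 4*g^3*w - g^3 - 25*g^2*w^2 - 4*g^2*w - 28*g*w^3 + 25*g*w^2 + 28*w^3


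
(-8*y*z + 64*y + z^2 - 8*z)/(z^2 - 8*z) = (-8*y + z)/z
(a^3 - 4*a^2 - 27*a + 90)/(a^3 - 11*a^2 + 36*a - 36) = (a + 5)/(a - 2)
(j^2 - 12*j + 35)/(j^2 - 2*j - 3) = (-j^2 + 12*j - 35)/(-j^2 + 2*j + 3)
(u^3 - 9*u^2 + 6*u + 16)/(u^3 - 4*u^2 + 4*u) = (u^2 - 7*u - 8)/(u*(u - 2))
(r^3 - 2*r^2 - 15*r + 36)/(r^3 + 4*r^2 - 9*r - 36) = (r - 3)/(r + 3)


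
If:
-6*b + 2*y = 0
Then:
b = y/3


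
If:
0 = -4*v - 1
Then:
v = -1/4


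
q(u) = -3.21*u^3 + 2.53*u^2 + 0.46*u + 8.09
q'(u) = -9.63*u^2 + 5.06*u + 0.46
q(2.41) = -21.04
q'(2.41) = -43.28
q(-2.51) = 73.64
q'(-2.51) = -72.91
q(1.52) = 3.36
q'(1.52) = -14.10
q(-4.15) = 279.18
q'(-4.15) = -186.39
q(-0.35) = 8.38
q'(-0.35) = -2.49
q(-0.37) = 8.43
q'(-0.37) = -2.73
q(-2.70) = 88.47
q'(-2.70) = -83.40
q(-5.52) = 622.55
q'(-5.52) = -320.90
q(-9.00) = 2548.97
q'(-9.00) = -825.11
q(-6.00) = 789.77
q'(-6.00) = -376.58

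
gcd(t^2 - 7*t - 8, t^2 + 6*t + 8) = 1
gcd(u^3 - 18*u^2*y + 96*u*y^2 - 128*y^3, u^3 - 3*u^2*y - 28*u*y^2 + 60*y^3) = -u + 2*y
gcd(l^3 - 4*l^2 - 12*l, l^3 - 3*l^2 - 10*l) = l^2 + 2*l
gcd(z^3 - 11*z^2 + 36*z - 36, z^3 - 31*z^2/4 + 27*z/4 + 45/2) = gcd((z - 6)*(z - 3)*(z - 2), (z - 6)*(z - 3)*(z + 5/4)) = z^2 - 9*z + 18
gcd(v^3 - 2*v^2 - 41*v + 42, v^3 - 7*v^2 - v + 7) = v^2 - 8*v + 7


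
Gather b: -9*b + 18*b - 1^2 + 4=9*b + 3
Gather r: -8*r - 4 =-8*r - 4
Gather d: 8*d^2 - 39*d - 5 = 8*d^2 - 39*d - 5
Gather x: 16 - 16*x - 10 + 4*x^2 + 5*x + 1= 4*x^2 - 11*x + 7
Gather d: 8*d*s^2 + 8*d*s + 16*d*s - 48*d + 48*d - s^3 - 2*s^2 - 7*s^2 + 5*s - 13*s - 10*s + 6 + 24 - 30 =d*(8*s^2 + 24*s) - s^3 - 9*s^2 - 18*s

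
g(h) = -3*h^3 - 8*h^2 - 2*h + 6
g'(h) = -9*h^2 - 16*h - 2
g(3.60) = -244.85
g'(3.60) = -176.24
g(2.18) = -67.46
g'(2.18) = -79.65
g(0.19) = 5.31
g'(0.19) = -5.36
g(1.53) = -26.53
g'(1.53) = -47.55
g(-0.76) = 4.22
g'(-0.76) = 4.96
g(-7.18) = 718.38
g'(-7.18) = -351.09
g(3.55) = -236.14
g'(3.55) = -172.22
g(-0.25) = 6.05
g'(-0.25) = 1.44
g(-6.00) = 378.00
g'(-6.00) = -230.00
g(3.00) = -153.00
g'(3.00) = -131.00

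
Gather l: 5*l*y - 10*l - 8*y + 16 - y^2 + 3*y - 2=l*(5*y - 10) - y^2 - 5*y + 14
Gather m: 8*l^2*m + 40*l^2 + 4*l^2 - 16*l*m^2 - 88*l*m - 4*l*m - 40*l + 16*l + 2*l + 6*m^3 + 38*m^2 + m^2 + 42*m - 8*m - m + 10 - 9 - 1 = 44*l^2 - 22*l + 6*m^3 + m^2*(39 - 16*l) + m*(8*l^2 - 92*l + 33)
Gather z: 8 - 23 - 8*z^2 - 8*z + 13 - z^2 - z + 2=-9*z^2 - 9*z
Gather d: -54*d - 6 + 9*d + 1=-45*d - 5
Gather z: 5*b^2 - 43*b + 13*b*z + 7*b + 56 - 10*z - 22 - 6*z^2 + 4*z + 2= 5*b^2 - 36*b - 6*z^2 + z*(13*b - 6) + 36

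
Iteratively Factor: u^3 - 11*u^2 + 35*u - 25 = (u - 5)*(u^2 - 6*u + 5) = (u - 5)^2*(u - 1)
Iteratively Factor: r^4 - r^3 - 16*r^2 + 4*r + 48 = (r - 2)*(r^3 + r^2 - 14*r - 24) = (r - 2)*(r + 3)*(r^2 - 2*r - 8) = (r - 2)*(r + 2)*(r + 3)*(r - 4)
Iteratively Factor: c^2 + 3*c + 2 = (c + 1)*(c + 2)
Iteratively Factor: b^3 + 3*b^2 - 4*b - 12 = (b + 3)*(b^2 - 4) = (b + 2)*(b + 3)*(b - 2)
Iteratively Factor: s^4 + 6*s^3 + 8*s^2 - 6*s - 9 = (s + 3)*(s^3 + 3*s^2 - s - 3) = (s + 3)^2*(s^2 - 1) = (s - 1)*(s + 3)^2*(s + 1)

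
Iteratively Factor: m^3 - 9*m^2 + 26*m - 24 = (m - 3)*(m^2 - 6*m + 8) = (m - 4)*(m - 3)*(m - 2)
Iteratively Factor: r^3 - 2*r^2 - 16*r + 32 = (r - 4)*(r^2 + 2*r - 8) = (r - 4)*(r + 4)*(r - 2)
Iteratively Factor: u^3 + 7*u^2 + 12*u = (u + 4)*(u^2 + 3*u) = u*(u + 4)*(u + 3)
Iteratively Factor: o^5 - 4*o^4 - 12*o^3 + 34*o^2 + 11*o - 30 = (o - 1)*(o^4 - 3*o^3 - 15*o^2 + 19*o + 30) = (o - 5)*(o - 1)*(o^3 + 2*o^2 - 5*o - 6) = (o - 5)*(o - 1)*(o + 1)*(o^2 + o - 6) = (o - 5)*(o - 2)*(o - 1)*(o + 1)*(o + 3)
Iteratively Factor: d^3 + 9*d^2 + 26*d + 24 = (d + 2)*(d^2 + 7*d + 12) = (d + 2)*(d + 3)*(d + 4)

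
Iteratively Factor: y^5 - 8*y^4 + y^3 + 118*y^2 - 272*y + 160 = (y - 1)*(y^4 - 7*y^3 - 6*y^2 + 112*y - 160) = (y - 1)*(y + 4)*(y^3 - 11*y^2 + 38*y - 40) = (y - 2)*(y - 1)*(y + 4)*(y^2 - 9*y + 20) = (y - 5)*(y - 2)*(y - 1)*(y + 4)*(y - 4)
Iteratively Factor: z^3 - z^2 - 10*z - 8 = (z + 2)*(z^2 - 3*z - 4) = (z - 4)*(z + 2)*(z + 1)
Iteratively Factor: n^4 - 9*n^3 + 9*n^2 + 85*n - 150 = (n + 3)*(n^3 - 12*n^2 + 45*n - 50) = (n - 5)*(n + 3)*(n^2 - 7*n + 10) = (n - 5)*(n - 2)*(n + 3)*(n - 5)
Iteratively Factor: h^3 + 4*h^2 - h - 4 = (h - 1)*(h^2 + 5*h + 4) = (h - 1)*(h + 4)*(h + 1)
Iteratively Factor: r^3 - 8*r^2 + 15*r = (r - 3)*(r^2 - 5*r) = (r - 5)*(r - 3)*(r)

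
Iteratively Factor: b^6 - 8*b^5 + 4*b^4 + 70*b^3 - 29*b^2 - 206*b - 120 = (b + 1)*(b^5 - 9*b^4 + 13*b^3 + 57*b^2 - 86*b - 120) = (b + 1)*(b + 2)*(b^4 - 11*b^3 + 35*b^2 - 13*b - 60) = (b - 4)*(b + 1)*(b + 2)*(b^3 - 7*b^2 + 7*b + 15) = (b - 5)*(b - 4)*(b + 1)*(b + 2)*(b^2 - 2*b - 3) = (b - 5)*(b - 4)*(b + 1)^2*(b + 2)*(b - 3)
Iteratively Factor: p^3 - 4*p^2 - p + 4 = (p - 4)*(p^2 - 1) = (p - 4)*(p + 1)*(p - 1)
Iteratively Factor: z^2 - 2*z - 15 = (z - 5)*(z + 3)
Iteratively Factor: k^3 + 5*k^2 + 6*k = (k + 2)*(k^2 + 3*k) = k*(k + 2)*(k + 3)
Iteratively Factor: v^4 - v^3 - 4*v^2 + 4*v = (v - 1)*(v^3 - 4*v) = (v - 2)*(v - 1)*(v^2 + 2*v) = (v - 2)*(v - 1)*(v + 2)*(v)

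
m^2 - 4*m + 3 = (m - 3)*(m - 1)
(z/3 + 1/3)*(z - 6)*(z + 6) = z^3/3 + z^2/3 - 12*z - 12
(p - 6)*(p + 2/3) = p^2 - 16*p/3 - 4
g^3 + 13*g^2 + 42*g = g*(g + 6)*(g + 7)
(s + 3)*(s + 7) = s^2 + 10*s + 21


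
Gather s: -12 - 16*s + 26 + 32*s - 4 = 16*s + 10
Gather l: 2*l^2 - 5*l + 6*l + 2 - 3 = 2*l^2 + l - 1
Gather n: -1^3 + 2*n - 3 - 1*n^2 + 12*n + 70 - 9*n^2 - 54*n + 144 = -10*n^2 - 40*n + 210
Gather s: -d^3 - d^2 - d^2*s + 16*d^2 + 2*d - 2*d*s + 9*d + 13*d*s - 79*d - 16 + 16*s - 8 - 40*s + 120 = -d^3 + 15*d^2 - 68*d + s*(-d^2 + 11*d - 24) + 96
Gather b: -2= -2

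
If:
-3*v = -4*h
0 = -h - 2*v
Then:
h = 0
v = 0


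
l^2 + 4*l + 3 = (l + 1)*(l + 3)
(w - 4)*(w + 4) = w^2 - 16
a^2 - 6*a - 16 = (a - 8)*(a + 2)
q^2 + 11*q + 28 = (q + 4)*(q + 7)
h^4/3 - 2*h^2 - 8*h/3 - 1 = (h/3 + 1/3)*(h - 3)*(h + 1)^2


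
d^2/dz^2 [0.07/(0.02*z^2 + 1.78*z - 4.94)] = (-5.6e-5*z^2 - 0.004984*z + 0.07*(0.04*z + 1.78)*(0.08*z + 3.56) + 0.013832)/(0.02*z^2 + 1.78*z - 4.94)^3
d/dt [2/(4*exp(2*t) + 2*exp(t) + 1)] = (-16*exp(t) - 4)*exp(t)/(4*exp(2*t) + 2*exp(t) + 1)^2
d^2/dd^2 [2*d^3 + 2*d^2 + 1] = 12*d + 4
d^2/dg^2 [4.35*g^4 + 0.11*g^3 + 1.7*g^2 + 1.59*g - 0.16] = 52.2*g^2 + 0.66*g + 3.4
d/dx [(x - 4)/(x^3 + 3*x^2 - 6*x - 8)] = (x^3 + 3*x^2 - 6*x - 3*(x - 4)*(x^2 + 2*x - 2) - 8)/(x^3 + 3*x^2 - 6*x - 8)^2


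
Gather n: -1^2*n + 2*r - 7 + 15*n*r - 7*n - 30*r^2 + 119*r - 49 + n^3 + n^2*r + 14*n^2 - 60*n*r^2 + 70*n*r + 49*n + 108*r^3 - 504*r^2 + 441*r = n^3 + n^2*(r + 14) + n*(-60*r^2 + 85*r + 41) + 108*r^3 - 534*r^2 + 562*r - 56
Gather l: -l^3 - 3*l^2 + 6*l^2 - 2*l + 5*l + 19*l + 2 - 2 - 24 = -l^3 + 3*l^2 + 22*l - 24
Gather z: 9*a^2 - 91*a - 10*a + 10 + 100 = 9*a^2 - 101*a + 110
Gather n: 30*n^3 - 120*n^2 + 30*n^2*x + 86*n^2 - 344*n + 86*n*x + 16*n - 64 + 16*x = 30*n^3 + n^2*(30*x - 34) + n*(86*x - 328) + 16*x - 64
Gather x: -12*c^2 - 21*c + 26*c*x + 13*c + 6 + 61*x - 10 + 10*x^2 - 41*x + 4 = -12*c^2 - 8*c + 10*x^2 + x*(26*c + 20)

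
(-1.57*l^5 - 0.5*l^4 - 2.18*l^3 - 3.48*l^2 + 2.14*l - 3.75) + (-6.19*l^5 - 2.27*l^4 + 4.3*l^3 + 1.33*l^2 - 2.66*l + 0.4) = -7.76*l^5 - 2.77*l^4 + 2.12*l^3 - 2.15*l^2 - 0.52*l - 3.35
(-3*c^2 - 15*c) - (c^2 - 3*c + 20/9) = -4*c^2 - 12*c - 20/9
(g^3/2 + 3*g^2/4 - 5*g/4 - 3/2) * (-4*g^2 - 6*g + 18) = -2*g^5 - 6*g^4 + 19*g^3/2 + 27*g^2 - 27*g/2 - 27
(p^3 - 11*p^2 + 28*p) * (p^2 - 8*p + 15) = p^5 - 19*p^4 + 131*p^3 - 389*p^2 + 420*p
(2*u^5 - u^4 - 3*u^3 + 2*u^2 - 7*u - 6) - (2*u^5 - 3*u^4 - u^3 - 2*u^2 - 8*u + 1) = 2*u^4 - 2*u^3 + 4*u^2 + u - 7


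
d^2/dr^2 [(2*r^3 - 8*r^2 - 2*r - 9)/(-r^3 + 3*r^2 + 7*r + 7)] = 4*(r^6 - 18*r^5 + 60*r^4 - 8*r^3 - 330*r^2 + 168*r + 273)/(r^9 - 9*r^8 + 6*r^7 + 78*r^6 + 84*r^5 - 336*r^4 - 1078*r^3 - 1470*r^2 - 1029*r - 343)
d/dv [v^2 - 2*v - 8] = 2*v - 2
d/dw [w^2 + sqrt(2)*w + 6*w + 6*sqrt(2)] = 2*w + sqrt(2) + 6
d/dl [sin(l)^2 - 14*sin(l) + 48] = 2*(sin(l) - 7)*cos(l)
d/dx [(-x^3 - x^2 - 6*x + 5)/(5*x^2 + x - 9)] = (-5*x^4 - 2*x^3 + 56*x^2 - 32*x + 49)/(25*x^4 + 10*x^3 - 89*x^2 - 18*x + 81)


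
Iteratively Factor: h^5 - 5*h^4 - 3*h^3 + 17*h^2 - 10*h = (h + 2)*(h^4 - 7*h^3 + 11*h^2 - 5*h) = (h - 5)*(h + 2)*(h^3 - 2*h^2 + h) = h*(h - 5)*(h + 2)*(h^2 - 2*h + 1) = h*(h - 5)*(h - 1)*(h + 2)*(h - 1)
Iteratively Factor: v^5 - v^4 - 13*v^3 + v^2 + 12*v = (v - 1)*(v^4 - 13*v^2 - 12*v) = (v - 4)*(v - 1)*(v^3 + 4*v^2 + 3*v) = v*(v - 4)*(v - 1)*(v^2 + 4*v + 3) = v*(v - 4)*(v - 1)*(v + 3)*(v + 1)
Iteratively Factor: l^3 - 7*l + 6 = (l - 2)*(l^2 + 2*l - 3) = (l - 2)*(l - 1)*(l + 3)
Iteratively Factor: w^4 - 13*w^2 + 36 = (w + 2)*(w^3 - 2*w^2 - 9*w + 18) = (w - 3)*(w + 2)*(w^2 + w - 6) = (w - 3)*(w - 2)*(w + 2)*(w + 3)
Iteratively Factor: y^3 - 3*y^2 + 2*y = (y - 1)*(y^2 - 2*y) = (y - 2)*(y - 1)*(y)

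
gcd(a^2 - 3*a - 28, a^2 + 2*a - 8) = a + 4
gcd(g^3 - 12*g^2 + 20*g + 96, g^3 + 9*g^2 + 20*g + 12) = g + 2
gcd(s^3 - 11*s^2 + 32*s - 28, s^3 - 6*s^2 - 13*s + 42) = s^2 - 9*s + 14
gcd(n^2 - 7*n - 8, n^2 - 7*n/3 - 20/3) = 1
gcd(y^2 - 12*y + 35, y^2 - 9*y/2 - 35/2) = y - 7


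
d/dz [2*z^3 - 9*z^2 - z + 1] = 6*z^2 - 18*z - 1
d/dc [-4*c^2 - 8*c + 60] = -8*c - 8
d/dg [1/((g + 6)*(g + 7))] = (-2*g - 13)/(g^4 + 26*g^3 + 253*g^2 + 1092*g + 1764)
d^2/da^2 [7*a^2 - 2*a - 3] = 14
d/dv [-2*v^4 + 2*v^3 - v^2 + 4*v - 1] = -8*v^3 + 6*v^2 - 2*v + 4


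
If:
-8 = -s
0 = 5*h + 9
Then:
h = -9/5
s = 8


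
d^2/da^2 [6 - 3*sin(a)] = 3*sin(a)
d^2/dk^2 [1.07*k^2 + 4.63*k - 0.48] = 2.14000000000000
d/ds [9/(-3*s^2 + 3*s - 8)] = 27*(2*s - 1)/(3*s^2 - 3*s + 8)^2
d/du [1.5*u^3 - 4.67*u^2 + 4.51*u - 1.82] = 4.5*u^2 - 9.34*u + 4.51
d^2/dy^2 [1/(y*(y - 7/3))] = 6*(27*y^2 - 63*y + 49)/(y^3*(27*y^3 - 189*y^2 + 441*y - 343))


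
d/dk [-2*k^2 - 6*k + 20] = -4*k - 6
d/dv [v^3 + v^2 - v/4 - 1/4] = 3*v^2 + 2*v - 1/4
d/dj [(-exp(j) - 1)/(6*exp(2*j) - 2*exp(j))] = (3*exp(2*j) + 6*exp(j) - 1)*exp(-j)/(2*(9*exp(2*j) - 6*exp(j) + 1))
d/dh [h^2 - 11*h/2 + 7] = 2*h - 11/2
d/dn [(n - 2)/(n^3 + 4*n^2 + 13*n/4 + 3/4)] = 4*(-4*n^2 + 6*n + 29)/(8*n^5 + 60*n^4 + 150*n^3 + 145*n^2 + 60*n + 9)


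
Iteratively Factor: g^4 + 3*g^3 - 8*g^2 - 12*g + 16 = (g + 4)*(g^3 - g^2 - 4*g + 4) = (g - 2)*(g + 4)*(g^2 + g - 2) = (g - 2)*(g - 1)*(g + 4)*(g + 2)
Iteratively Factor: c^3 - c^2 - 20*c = (c - 5)*(c^2 + 4*c) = (c - 5)*(c + 4)*(c)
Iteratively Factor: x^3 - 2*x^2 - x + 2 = (x - 2)*(x^2 - 1) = (x - 2)*(x + 1)*(x - 1)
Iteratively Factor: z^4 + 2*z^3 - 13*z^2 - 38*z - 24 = (z + 1)*(z^3 + z^2 - 14*z - 24) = (z + 1)*(z + 2)*(z^2 - z - 12) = (z - 4)*(z + 1)*(z + 2)*(z + 3)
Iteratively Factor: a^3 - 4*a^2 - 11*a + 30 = (a - 5)*(a^2 + a - 6) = (a - 5)*(a + 3)*(a - 2)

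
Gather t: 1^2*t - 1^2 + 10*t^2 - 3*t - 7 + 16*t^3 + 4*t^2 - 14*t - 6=16*t^3 + 14*t^2 - 16*t - 14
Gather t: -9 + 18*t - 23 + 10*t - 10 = 28*t - 42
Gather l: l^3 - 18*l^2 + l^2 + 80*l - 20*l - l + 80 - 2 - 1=l^3 - 17*l^2 + 59*l + 77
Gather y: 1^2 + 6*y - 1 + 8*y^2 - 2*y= 8*y^2 + 4*y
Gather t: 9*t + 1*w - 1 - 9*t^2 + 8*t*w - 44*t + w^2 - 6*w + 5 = -9*t^2 + t*(8*w - 35) + w^2 - 5*w + 4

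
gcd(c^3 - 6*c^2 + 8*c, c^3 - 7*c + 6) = c - 2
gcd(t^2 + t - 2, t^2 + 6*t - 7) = t - 1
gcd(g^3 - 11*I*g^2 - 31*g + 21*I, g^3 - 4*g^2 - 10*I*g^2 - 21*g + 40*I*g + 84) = g^2 - 10*I*g - 21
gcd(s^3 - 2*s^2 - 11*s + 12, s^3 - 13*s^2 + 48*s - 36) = s - 1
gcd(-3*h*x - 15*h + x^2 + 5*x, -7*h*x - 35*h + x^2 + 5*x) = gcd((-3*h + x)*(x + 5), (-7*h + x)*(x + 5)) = x + 5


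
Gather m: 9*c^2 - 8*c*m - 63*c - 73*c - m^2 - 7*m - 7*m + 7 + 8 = 9*c^2 - 136*c - m^2 + m*(-8*c - 14) + 15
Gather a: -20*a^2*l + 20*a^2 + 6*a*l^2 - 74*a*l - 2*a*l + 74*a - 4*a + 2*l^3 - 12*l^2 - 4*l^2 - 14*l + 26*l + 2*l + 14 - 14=a^2*(20 - 20*l) + a*(6*l^2 - 76*l + 70) + 2*l^3 - 16*l^2 + 14*l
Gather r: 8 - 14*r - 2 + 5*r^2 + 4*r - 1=5*r^2 - 10*r + 5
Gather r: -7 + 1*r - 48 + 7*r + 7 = 8*r - 48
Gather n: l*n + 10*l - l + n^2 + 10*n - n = 9*l + n^2 + n*(l + 9)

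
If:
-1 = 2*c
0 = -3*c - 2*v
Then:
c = -1/2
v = 3/4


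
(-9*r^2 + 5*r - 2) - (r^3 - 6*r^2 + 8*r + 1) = -r^3 - 3*r^2 - 3*r - 3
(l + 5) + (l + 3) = 2*l + 8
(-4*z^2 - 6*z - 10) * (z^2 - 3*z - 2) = -4*z^4 + 6*z^3 + 16*z^2 + 42*z + 20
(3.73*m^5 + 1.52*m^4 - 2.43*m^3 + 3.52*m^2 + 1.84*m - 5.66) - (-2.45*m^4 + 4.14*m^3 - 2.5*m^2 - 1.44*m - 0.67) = 3.73*m^5 + 3.97*m^4 - 6.57*m^3 + 6.02*m^2 + 3.28*m - 4.99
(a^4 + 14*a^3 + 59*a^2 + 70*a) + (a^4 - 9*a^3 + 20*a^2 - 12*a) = 2*a^4 + 5*a^3 + 79*a^2 + 58*a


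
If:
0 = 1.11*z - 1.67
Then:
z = 1.50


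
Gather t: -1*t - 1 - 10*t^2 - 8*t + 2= -10*t^2 - 9*t + 1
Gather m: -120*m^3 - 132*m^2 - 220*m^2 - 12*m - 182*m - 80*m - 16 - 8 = -120*m^3 - 352*m^2 - 274*m - 24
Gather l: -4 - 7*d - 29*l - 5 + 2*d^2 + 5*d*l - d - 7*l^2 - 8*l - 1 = 2*d^2 - 8*d - 7*l^2 + l*(5*d - 37) - 10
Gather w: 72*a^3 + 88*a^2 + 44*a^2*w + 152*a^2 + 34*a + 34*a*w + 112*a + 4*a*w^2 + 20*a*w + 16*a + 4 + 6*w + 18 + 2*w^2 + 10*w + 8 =72*a^3 + 240*a^2 + 162*a + w^2*(4*a + 2) + w*(44*a^2 + 54*a + 16) + 30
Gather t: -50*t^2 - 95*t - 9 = -50*t^2 - 95*t - 9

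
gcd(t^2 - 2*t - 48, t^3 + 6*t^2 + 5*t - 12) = 1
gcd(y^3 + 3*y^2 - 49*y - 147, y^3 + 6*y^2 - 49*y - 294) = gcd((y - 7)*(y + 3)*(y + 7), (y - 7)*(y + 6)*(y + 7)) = y^2 - 49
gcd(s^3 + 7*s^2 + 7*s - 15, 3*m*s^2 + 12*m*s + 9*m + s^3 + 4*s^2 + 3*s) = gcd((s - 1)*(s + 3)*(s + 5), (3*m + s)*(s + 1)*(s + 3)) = s + 3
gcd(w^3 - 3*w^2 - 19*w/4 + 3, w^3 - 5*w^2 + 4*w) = w - 4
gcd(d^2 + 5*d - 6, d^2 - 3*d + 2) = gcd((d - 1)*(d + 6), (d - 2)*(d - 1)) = d - 1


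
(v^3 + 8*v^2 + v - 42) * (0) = 0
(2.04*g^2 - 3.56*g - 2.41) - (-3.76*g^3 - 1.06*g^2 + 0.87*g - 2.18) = 3.76*g^3 + 3.1*g^2 - 4.43*g - 0.23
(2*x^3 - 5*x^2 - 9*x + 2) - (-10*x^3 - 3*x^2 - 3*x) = 12*x^3 - 2*x^2 - 6*x + 2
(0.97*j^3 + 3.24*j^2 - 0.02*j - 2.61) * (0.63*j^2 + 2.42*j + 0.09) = 0.6111*j^5 + 4.3886*j^4 + 7.9155*j^3 - 1.4011*j^2 - 6.318*j - 0.2349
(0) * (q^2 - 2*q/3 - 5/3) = 0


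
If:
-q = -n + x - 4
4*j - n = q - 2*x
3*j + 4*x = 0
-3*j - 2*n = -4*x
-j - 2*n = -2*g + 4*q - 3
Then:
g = 179/62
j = 16/31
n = -48/31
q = 88/31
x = -12/31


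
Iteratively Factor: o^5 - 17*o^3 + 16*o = (o + 1)*(o^4 - o^3 - 16*o^2 + 16*o) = (o + 1)*(o + 4)*(o^3 - 5*o^2 + 4*o) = (o - 4)*(o + 1)*(o + 4)*(o^2 - o) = (o - 4)*(o - 1)*(o + 1)*(o + 4)*(o)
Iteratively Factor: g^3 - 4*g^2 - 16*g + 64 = (g + 4)*(g^2 - 8*g + 16) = (g - 4)*(g + 4)*(g - 4)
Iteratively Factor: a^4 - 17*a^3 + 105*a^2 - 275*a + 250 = (a - 5)*(a^3 - 12*a^2 + 45*a - 50) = (a - 5)^2*(a^2 - 7*a + 10) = (a - 5)^2*(a - 2)*(a - 5)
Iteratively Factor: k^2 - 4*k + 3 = (k - 3)*(k - 1)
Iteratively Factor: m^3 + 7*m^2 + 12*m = (m + 4)*(m^2 + 3*m) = m*(m + 4)*(m + 3)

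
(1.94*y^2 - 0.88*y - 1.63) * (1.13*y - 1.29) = 2.1922*y^3 - 3.497*y^2 - 0.7067*y + 2.1027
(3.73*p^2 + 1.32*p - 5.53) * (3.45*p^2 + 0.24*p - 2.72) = 12.8685*p^4 + 5.4492*p^3 - 28.9073*p^2 - 4.9176*p + 15.0416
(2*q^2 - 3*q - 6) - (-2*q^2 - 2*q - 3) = 4*q^2 - q - 3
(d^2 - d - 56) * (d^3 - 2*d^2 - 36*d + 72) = d^5 - 3*d^4 - 90*d^3 + 220*d^2 + 1944*d - 4032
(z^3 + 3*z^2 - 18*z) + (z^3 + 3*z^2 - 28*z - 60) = 2*z^3 + 6*z^2 - 46*z - 60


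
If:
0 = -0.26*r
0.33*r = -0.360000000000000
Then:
No Solution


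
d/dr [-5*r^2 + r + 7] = 1 - 10*r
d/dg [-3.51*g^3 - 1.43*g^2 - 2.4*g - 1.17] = -10.53*g^2 - 2.86*g - 2.4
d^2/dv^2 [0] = 0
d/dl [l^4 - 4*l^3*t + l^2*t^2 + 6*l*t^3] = 4*l^3 - 12*l^2*t + 2*l*t^2 + 6*t^3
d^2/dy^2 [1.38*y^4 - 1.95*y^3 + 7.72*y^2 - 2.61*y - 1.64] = 16.56*y^2 - 11.7*y + 15.44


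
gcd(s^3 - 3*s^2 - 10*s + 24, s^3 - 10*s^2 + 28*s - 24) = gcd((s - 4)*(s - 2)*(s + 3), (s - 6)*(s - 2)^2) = s - 2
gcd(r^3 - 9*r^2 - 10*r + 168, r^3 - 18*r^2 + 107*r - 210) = r^2 - 13*r + 42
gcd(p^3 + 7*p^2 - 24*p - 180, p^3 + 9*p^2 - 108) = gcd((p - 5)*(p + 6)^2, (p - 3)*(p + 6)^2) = p^2 + 12*p + 36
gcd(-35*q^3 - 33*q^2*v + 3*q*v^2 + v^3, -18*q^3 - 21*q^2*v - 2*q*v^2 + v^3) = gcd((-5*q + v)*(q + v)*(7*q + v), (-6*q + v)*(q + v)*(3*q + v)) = q + v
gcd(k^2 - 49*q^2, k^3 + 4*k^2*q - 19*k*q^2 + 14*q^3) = k + 7*q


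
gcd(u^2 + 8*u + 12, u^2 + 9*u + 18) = u + 6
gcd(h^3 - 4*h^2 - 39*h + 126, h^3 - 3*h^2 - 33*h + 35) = h - 7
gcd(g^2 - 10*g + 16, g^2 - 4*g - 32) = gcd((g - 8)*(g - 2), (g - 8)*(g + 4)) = g - 8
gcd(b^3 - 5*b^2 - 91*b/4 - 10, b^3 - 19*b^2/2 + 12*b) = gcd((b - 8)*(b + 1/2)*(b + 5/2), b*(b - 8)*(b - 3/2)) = b - 8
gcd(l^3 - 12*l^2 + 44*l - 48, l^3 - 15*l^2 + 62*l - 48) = l - 6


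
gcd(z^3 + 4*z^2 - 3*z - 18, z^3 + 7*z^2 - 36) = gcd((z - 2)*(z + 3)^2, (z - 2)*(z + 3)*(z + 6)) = z^2 + z - 6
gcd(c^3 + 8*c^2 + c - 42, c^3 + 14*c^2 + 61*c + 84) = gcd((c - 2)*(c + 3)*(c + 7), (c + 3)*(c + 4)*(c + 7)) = c^2 + 10*c + 21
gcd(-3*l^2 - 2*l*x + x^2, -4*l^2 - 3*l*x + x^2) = l + x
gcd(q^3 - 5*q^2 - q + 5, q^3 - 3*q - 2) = q + 1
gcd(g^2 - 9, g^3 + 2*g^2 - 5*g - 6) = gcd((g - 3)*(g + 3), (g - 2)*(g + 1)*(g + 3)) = g + 3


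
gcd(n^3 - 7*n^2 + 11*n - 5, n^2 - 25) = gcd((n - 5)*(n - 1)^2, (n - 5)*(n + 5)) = n - 5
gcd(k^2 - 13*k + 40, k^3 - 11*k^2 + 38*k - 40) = k - 5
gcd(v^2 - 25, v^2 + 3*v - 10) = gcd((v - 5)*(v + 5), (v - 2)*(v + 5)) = v + 5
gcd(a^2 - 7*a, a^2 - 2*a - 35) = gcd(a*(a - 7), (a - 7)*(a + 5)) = a - 7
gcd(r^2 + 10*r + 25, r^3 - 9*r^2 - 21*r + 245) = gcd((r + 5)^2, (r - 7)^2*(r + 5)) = r + 5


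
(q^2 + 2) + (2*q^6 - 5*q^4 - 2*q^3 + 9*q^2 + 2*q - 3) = 2*q^6 - 5*q^4 - 2*q^3 + 10*q^2 + 2*q - 1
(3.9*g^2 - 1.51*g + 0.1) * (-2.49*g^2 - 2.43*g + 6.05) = -9.711*g^4 - 5.7171*g^3 + 27.0153*g^2 - 9.3785*g + 0.605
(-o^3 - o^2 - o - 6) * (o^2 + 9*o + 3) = -o^5 - 10*o^4 - 13*o^3 - 18*o^2 - 57*o - 18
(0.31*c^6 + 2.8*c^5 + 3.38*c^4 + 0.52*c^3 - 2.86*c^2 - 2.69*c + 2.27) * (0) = 0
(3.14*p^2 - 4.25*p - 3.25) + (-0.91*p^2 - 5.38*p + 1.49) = 2.23*p^2 - 9.63*p - 1.76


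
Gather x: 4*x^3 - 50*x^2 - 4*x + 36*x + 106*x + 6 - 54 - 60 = 4*x^3 - 50*x^2 + 138*x - 108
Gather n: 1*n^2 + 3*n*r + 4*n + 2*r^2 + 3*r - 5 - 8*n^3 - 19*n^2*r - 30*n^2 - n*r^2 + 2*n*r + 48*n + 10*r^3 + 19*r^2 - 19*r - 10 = -8*n^3 + n^2*(-19*r - 29) + n*(-r^2 + 5*r + 52) + 10*r^3 + 21*r^2 - 16*r - 15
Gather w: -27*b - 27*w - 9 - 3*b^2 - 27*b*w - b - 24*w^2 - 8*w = -3*b^2 - 28*b - 24*w^2 + w*(-27*b - 35) - 9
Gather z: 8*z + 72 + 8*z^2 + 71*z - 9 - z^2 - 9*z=7*z^2 + 70*z + 63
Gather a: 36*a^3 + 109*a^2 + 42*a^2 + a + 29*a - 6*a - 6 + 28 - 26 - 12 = 36*a^3 + 151*a^2 + 24*a - 16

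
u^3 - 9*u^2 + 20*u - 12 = (u - 6)*(u - 2)*(u - 1)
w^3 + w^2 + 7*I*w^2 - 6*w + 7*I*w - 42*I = (w - 2)*(w + 3)*(w + 7*I)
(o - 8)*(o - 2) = o^2 - 10*o + 16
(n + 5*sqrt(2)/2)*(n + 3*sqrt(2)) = n^2 + 11*sqrt(2)*n/2 + 15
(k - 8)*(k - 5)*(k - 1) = k^3 - 14*k^2 + 53*k - 40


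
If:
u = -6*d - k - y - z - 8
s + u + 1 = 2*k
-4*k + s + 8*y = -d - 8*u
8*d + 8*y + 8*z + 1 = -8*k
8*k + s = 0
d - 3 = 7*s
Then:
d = -83/54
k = 35/432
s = -35/54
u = -41/216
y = 145/288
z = 715/864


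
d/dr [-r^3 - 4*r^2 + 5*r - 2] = -3*r^2 - 8*r + 5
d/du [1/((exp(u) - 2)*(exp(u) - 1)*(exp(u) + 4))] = -((exp(u) - 2)*(exp(u) - 1) + (exp(u) - 2)*(exp(u) + 4) + (exp(u) - 1)*(exp(u) + 4))/(4*(exp(u) - 2)^2*(exp(u) + 4)^2*sinh(u/2)^2)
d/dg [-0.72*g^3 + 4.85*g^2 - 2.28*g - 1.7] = -2.16*g^2 + 9.7*g - 2.28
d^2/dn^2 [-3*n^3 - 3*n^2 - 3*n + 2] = -18*n - 6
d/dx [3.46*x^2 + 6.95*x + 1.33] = 6.92*x + 6.95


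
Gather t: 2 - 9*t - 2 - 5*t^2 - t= -5*t^2 - 10*t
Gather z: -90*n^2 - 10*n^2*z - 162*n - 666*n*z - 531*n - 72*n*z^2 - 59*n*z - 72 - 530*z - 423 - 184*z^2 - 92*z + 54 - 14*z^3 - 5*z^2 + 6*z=-90*n^2 - 693*n - 14*z^3 + z^2*(-72*n - 189) + z*(-10*n^2 - 725*n - 616) - 441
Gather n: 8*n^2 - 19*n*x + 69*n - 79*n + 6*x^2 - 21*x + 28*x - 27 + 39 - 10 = 8*n^2 + n*(-19*x - 10) + 6*x^2 + 7*x + 2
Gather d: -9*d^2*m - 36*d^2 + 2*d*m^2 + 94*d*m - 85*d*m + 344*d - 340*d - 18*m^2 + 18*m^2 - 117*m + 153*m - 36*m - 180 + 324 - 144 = d^2*(-9*m - 36) + d*(2*m^2 + 9*m + 4)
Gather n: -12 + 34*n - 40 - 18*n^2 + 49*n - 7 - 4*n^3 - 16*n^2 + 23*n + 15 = -4*n^3 - 34*n^2 + 106*n - 44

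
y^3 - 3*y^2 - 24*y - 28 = (y - 7)*(y + 2)^2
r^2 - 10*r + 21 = (r - 7)*(r - 3)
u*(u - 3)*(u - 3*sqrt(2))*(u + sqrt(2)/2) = u^4 - 5*sqrt(2)*u^3/2 - 3*u^3 - 3*u^2 + 15*sqrt(2)*u^2/2 + 9*u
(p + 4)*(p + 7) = p^2 + 11*p + 28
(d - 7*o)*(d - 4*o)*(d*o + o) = d^3*o - 11*d^2*o^2 + d^2*o + 28*d*o^3 - 11*d*o^2 + 28*o^3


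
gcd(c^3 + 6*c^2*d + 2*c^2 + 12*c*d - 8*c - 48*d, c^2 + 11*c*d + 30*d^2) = c + 6*d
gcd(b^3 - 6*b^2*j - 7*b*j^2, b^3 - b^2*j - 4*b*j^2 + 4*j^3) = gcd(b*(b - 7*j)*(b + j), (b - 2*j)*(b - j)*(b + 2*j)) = 1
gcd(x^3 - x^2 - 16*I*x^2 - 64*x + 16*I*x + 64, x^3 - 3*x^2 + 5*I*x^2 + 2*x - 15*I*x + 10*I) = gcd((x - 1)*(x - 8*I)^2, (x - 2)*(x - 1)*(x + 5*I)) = x - 1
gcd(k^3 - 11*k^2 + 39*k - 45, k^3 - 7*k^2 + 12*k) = k - 3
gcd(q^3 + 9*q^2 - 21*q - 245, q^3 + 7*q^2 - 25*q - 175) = q^2 + 2*q - 35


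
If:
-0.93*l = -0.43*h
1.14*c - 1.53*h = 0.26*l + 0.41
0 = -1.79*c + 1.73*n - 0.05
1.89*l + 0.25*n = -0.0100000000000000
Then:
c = 0.23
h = -0.09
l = -0.04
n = 0.27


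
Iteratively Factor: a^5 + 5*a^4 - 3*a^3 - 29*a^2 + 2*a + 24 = (a + 4)*(a^4 + a^3 - 7*a^2 - a + 6) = (a + 3)*(a + 4)*(a^3 - 2*a^2 - a + 2) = (a + 1)*(a + 3)*(a + 4)*(a^2 - 3*a + 2) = (a - 2)*(a + 1)*(a + 3)*(a + 4)*(a - 1)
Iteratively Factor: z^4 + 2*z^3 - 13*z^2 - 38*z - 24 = (z + 3)*(z^3 - z^2 - 10*z - 8) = (z + 2)*(z + 3)*(z^2 - 3*z - 4) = (z - 4)*(z + 2)*(z + 3)*(z + 1)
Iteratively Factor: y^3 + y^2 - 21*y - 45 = (y + 3)*(y^2 - 2*y - 15) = (y - 5)*(y + 3)*(y + 3)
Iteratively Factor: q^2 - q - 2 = (q - 2)*(q + 1)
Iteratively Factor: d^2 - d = (d)*(d - 1)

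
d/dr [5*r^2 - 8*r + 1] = 10*r - 8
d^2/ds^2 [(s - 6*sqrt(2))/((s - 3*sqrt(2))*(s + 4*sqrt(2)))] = 2*(s^3 - 18*sqrt(2)*s^2 + 36*s - 132*sqrt(2))/(s^6 + 3*sqrt(2)*s^5 - 66*s^4 - 142*sqrt(2)*s^3 + 1584*s^2 + 1728*sqrt(2)*s - 13824)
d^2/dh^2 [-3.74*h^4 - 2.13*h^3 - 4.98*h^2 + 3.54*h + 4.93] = -44.88*h^2 - 12.78*h - 9.96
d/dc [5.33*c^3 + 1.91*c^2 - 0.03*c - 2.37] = 15.99*c^2 + 3.82*c - 0.03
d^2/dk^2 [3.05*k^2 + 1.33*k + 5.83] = 6.10000000000000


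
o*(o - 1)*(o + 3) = o^3 + 2*o^2 - 3*o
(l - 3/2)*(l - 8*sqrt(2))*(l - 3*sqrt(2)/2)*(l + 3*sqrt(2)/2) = l^4 - 8*sqrt(2)*l^3 - 3*l^3/2 - 9*l^2/2 + 12*sqrt(2)*l^2 + 27*l/4 + 36*sqrt(2)*l - 54*sqrt(2)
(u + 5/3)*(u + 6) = u^2 + 23*u/3 + 10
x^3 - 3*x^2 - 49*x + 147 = (x - 7)*(x - 3)*(x + 7)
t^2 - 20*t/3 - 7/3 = (t - 7)*(t + 1/3)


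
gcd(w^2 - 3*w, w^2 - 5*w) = w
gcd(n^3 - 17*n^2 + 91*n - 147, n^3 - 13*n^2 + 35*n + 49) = n^2 - 14*n + 49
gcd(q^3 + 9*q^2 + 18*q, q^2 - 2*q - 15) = q + 3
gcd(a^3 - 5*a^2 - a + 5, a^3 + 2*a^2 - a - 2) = a^2 - 1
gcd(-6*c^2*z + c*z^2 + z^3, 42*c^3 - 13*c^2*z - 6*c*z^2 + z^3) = -6*c^2 + c*z + z^2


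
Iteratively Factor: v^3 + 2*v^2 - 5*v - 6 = (v + 1)*(v^2 + v - 6) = (v + 1)*(v + 3)*(v - 2)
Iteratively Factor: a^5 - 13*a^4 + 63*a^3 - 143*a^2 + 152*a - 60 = (a - 5)*(a^4 - 8*a^3 + 23*a^2 - 28*a + 12) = (a - 5)*(a - 2)*(a^3 - 6*a^2 + 11*a - 6) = (a - 5)*(a - 3)*(a - 2)*(a^2 - 3*a + 2) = (a - 5)*(a - 3)*(a - 2)^2*(a - 1)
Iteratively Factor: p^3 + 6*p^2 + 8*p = (p + 4)*(p^2 + 2*p) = (p + 2)*(p + 4)*(p)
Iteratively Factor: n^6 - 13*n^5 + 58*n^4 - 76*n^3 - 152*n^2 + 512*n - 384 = (n - 4)*(n^5 - 9*n^4 + 22*n^3 + 12*n^2 - 104*n + 96) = (n - 4)*(n - 2)*(n^4 - 7*n^3 + 8*n^2 + 28*n - 48) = (n - 4)*(n - 3)*(n - 2)*(n^3 - 4*n^2 - 4*n + 16) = (n - 4)*(n - 3)*(n - 2)*(n + 2)*(n^2 - 6*n + 8) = (n - 4)^2*(n - 3)*(n - 2)*(n + 2)*(n - 2)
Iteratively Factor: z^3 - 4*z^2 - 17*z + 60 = (z - 3)*(z^2 - z - 20) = (z - 5)*(z - 3)*(z + 4)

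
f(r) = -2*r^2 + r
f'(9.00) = -35.00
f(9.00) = -153.00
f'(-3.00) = 13.00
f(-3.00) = -21.00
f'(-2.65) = 11.60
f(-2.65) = -16.70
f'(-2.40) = 10.60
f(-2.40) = -13.92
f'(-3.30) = 14.20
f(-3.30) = -25.08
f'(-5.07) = 21.28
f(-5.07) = -56.48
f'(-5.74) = 23.96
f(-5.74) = -71.64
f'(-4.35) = 18.40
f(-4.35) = -42.20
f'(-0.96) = 4.84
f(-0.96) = -2.80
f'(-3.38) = 14.52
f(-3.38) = -26.23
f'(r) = 1 - 4*r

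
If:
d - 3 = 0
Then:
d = 3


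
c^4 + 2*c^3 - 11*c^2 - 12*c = c*(c - 3)*(c + 1)*(c + 4)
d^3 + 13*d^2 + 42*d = d*(d + 6)*(d + 7)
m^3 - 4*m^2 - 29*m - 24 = (m - 8)*(m + 1)*(m + 3)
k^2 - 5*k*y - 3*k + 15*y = (k - 3)*(k - 5*y)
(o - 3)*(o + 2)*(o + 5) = o^3 + 4*o^2 - 11*o - 30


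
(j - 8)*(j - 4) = j^2 - 12*j + 32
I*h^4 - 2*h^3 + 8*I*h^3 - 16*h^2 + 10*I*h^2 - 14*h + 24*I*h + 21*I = (h + 7)*(h - I)*(h + 3*I)*(I*h + I)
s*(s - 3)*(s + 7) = s^3 + 4*s^2 - 21*s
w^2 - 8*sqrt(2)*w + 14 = (w - 7*sqrt(2))*(w - sqrt(2))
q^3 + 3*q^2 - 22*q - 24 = (q - 4)*(q + 1)*(q + 6)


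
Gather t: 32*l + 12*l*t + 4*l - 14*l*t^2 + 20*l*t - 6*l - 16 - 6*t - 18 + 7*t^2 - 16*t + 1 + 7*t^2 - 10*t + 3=30*l + t^2*(14 - 14*l) + t*(32*l - 32) - 30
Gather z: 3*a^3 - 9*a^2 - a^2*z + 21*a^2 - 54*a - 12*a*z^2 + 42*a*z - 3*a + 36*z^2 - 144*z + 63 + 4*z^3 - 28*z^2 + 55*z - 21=3*a^3 + 12*a^2 - 57*a + 4*z^3 + z^2*(8 - 12*a) + z*(-a^2 + 42*a - 89) + 42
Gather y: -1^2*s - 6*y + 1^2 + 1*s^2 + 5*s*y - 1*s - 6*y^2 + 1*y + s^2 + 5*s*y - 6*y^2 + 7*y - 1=2*s^2 - 2*s - 12*y^2 + y*(10*s + 2)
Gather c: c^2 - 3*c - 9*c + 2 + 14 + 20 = c^2 - 12*c + 36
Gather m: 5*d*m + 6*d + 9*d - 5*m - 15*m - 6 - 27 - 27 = 15*d + m*(5*d - 20) - 60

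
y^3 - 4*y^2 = y^2*(y - 4)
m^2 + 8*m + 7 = (m + 1)*(m + 7)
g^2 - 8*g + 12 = (g - 6)*(g - 2)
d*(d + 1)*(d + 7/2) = d^3 + 9*d^2/2 + 7*d/2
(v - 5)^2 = v^2 - 10*v + 25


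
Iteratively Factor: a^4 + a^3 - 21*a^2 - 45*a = (a + 3)*(a^3 - 2*a^2 - 15*a) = (a + 3)^2*(a^2 - 5*a) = (a - 5)*(a + 3)^2*(a)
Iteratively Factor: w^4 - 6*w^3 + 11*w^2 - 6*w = (w)*(w^3 - 6*w^2 + 11*w - 6) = w*(w - 1)*(w^2 - 5*w + 6) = w*(w - 2)*(w - 1)*(w - 3)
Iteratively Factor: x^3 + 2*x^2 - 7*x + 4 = (x - 1)*(x^2 + 3*x - 4) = (x - 1)*(x + 4)*(x - 1)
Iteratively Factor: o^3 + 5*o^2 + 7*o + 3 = (o + 3)*(o^2 + 2*o + 1) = (o + 1)*(o + 3)*(o + 1)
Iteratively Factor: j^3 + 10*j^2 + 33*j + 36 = (j + 3)*(j^2 + 7*j + 12) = (j + 3)*(j + 4)*(j + 3)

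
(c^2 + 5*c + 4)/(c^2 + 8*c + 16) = (c + 1)/(c + 4)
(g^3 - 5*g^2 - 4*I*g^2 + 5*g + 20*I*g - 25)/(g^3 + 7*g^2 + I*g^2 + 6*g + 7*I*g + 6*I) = (g^2 - 5*g*(1 + I) + 25*I)/(g^2 + 7*g + 6)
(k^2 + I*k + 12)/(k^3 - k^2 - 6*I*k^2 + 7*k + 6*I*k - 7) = (k^2 + I*k + 12)/(k^3 - k^2*(1 + 6*I) + k*(7 + 6*I) - 7)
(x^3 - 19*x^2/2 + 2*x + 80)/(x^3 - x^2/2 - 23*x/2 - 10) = (x - 8)/(x + 1)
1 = 1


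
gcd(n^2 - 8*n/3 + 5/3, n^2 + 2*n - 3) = n - 1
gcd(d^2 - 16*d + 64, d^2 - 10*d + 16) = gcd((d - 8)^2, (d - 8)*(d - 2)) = d - 8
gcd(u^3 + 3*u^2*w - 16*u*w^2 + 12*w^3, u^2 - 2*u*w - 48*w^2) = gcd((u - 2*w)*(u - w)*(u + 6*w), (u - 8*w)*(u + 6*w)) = u + 6*w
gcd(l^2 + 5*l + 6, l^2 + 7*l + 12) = l + 3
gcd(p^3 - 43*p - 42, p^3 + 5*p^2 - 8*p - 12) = p^2 + 7*p + 6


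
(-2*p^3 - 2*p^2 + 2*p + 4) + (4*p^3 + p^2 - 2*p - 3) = 2*p^3 - p^2 + 1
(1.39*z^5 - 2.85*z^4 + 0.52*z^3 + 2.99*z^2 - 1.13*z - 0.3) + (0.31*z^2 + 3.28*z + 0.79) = 1.39*z^5 - 2.85*z^4 + 0.52*z^3 + 3.3*z^2 + 2.15*z + 0.49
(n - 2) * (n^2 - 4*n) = n^3 - 6*n^2 + 8*n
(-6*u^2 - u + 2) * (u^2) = -6*u^4 - u^3 + 2*u^2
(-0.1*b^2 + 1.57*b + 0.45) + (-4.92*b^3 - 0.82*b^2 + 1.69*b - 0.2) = -4.92*b^3 - 0.92*b^2 + 3.26*b + 0.25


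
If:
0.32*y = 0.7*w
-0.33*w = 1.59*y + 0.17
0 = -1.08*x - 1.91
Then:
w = -0.04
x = -1.77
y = -0.10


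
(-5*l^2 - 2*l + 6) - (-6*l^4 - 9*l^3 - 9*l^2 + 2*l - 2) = 6*l^4 + 9*l^3 + 4*l^2 - 4*l + 8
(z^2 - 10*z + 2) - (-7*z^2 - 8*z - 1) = 8*z^2 - 2*z + 3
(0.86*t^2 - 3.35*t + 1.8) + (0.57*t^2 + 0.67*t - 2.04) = 1.43*t^2 - 2.68*t - 0.24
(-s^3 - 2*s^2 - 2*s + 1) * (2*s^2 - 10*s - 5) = -2*s^5 + 6*s^4 + 21*s^3 + 32*s^2 - 5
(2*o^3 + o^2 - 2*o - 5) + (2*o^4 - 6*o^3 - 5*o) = 2*o^4 - 4*o^3 + o^2 - 7*o - 5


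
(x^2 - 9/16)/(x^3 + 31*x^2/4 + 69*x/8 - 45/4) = (4*x + 3)/(2*(2*x^2 + 17*x + 30))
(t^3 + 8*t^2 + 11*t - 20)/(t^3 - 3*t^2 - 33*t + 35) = (t + 4)/(t - 7)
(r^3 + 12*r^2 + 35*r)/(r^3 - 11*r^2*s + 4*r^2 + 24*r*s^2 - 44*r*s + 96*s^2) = r*(r^2 + 12*r + 35)/(r^3 - 11*r^2*s + 4*r^2 + 24*r*s^2 - 44*r*s + 96*s^2)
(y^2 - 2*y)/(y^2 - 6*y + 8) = y/(y - 4)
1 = 1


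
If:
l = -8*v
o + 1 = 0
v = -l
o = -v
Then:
No Solution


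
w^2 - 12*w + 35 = (w - 7)*(w - 5)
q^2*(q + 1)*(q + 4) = q^4 + 5*q^3 + 4*q^2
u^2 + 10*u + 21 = (u + 3)*(u + 7)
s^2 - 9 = (s - 3)*(s + 3)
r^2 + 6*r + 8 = (r + 2)*(r + 4)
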